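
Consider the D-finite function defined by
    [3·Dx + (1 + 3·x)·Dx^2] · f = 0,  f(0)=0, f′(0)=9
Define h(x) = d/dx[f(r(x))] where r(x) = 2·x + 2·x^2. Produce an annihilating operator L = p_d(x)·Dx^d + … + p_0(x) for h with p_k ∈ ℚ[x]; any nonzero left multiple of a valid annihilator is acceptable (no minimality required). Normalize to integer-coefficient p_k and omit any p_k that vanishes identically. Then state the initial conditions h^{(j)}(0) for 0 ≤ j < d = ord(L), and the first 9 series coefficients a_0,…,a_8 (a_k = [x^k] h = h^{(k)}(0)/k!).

L = (4 + 12·x + 12·x^2) + (1 + 8·x + 18·x^2 + 12·x^3)·Dx  (order 1).
h: a_k = 18, -72, 324, -1512, 7128, -33696, 159408, -754272, 3569184, …
ICs: h(0) = 18.

f: a_k = 0, 9, -27/2, 27, -243/4, 729/5, -729/2, 6561/7, -19683/8, …
L₀ from L_f via x↦r, Dx↦r'^{-1}Dx.
Derive L from L₀ (diff closure).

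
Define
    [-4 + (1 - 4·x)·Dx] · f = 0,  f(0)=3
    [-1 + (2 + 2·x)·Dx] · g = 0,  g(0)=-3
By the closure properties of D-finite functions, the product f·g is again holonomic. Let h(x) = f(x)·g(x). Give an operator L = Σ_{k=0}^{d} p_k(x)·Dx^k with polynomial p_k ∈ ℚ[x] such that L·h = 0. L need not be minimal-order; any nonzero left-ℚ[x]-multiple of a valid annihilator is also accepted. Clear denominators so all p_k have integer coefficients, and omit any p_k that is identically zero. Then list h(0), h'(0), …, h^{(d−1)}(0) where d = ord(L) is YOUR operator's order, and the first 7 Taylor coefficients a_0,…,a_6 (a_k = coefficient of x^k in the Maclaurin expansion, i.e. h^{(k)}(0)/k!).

f: a_k = 3, 12, 48, 192, 768, 3072, 12288, …
g: a_k = -3, -3/2, 3/8, -3/16, 15/128, -21/256, 63/1024, …
h₀=f·g: eliminate ⇒ L₀, order ≤ 1·1.
L = (9 + 4·x) + (-2 + 6·x + 8·x^2)·Dx  (order 1).
h: a_k = -9, -81/2, -1287/8, -10305/16, -329715/128, -2637783/256, -42204339/1024, …
ICs: h(0) = -9.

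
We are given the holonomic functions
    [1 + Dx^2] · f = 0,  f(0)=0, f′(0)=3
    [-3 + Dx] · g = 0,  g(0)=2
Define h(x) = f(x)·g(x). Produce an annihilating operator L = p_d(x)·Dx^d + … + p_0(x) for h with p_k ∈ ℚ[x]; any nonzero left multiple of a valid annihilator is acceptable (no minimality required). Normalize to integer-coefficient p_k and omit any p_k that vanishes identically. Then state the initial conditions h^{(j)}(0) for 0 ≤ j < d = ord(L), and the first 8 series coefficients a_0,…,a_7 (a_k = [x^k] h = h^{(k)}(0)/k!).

f: a_k = 0, 3, 0, -1/2, 0, 1/40, 0, -1/1680, …
g: a_k = 2, 6, 9, 9, 27/4, 81/20, 81/40, 243/280, …
Product ⇒ symmetric product L₀, ord ≤ 2.
L = 10 - 6·Dx + Dx^2  (order 2).
h: a_k = 0, 6, 18, 26, 24, 79/5, 39/5, 307/105, …
ICs: h(0) = 0, h′(0) = 6.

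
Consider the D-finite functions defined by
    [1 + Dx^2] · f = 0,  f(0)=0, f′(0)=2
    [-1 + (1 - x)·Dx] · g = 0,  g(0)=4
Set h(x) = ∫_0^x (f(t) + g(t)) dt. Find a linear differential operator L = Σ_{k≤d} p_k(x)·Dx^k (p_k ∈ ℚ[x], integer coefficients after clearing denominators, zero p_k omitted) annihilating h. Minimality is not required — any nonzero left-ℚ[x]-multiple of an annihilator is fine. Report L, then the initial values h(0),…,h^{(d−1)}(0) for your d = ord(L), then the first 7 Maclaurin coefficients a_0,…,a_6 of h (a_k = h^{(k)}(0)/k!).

f: a_k = 0, 2, 0, -1/3, 0, 1/60, 0, …
g: a_k = 4, 4, 4, 4, 4, 4, 4, …
h₀=f+g: left-lcm gives L₀, ord ≤ 3.
Integrate: L := L₀·Dx.
L = (-7 + 2·x - x^2)·Dx + (3 - 5·x + 3·x^2 - x^3)·Dx^2 + (-7 + 2·x - x^2)·Dx^3 + (3 - 5·x + 3·x^2 - x^3)·Dx^4  (order 4).
h: a_k = 0, 4, 3, 4/3, 11/12, 4/5, 241/360, …
ICs: h(0) = 0, h′(0) = 4, h′′(0) = 6, h′′′(0) = 8.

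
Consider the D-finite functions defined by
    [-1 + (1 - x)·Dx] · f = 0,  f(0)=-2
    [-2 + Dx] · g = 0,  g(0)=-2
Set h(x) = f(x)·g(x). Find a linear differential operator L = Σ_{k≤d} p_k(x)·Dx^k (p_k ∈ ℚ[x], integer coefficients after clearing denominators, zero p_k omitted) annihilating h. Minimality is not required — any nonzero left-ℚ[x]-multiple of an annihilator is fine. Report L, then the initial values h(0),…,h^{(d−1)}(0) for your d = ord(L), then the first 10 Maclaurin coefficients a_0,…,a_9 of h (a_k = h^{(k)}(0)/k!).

f: a_k = -2, -2, -2, -2, -2, -2, -2, -2, -2, -2, …
g: a_k = -2, -4, -4, -8/3, -4/3, -8/15, -8/45, -16/315, -4/315, -8/2835, …
h₀=f·g: eliminate ⇒ L₀, order ≤ 1·1.
L = (3 - 2·x) + (-1 + x)·Dx  (order 1).
h: a_k = 4, 12, 20, 76/3, 28, 436/15, 1324/45, 620/21, 9308/315, 83788/2835, …
ICs: h(0) = 4.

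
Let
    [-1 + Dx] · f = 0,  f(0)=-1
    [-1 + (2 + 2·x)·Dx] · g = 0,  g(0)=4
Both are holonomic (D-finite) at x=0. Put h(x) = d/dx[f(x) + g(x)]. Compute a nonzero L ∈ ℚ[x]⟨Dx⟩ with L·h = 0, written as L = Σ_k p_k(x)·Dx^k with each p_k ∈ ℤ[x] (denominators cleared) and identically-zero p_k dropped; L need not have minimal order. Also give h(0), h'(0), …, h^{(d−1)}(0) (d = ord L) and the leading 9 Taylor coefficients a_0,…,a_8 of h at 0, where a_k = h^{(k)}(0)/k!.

L = (-5 - 2·x) + (-1 - 8·x - 4·x^2)·Dx + (6 + 10·x + 4·x^2)·Dx^2  (order 2).
h: a_k = 1, -2, 1/4, -19/24, 97/192, -961/1920, 10363/23040, -135199/322560, 2026897/5160960, …
ICs: h(0) = 1, h′(0) = -2.

f: a_k = -1, -1, -1/2, -1/6, -1/24, -1/120, -1/720, -1/5040, -1/40320, …
g: a_k = 4, 2, -1/2, 1/4, -5/32, 7/64, -21/256, 33/512, -429/8192, …
h₀=f+g: left-lcm gives L₀, ord ≤ 2.
Derive L from L₀ (diff closure).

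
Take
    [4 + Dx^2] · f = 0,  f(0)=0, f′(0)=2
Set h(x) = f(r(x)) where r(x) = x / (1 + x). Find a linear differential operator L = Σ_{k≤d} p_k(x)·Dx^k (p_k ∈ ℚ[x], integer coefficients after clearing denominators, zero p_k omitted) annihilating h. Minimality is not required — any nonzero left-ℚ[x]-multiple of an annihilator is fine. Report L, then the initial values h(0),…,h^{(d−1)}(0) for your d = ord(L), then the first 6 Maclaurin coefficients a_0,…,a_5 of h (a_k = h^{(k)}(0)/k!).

L = 4 + (2 + 6·x + 6·x^2 + 2·x^3)·Dx + (1 + 4·x + 6·x^2 + 4·x^3 + x^4)·Dx^2  (order 2).
h: a_k = 0, 2, -2, 2/3, 2, -86/15, …
ICs: h(0) = 0, h′(0) = 2.

f: a_k = 0, 2, 0, -4/3, 0, 4/15, …
h₀=f(r): pull back L_f along r ⇒ L₀.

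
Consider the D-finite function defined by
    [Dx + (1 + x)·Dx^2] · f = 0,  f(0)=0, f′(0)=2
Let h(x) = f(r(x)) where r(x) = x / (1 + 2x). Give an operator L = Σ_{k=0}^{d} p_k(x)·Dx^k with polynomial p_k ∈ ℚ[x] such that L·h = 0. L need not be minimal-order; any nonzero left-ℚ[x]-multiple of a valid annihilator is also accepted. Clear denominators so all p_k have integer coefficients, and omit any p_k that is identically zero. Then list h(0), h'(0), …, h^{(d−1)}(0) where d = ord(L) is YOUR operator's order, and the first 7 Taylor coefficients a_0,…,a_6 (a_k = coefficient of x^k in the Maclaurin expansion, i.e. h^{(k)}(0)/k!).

L = (5 + 12·x)·Dx + (1 + 5·x + 6·x^2)·Dx^2  (order 2).
h: a_k = 0, 2, -5, 38/3, -65/2, 422/5, -665/3, …
ICs: h(0) = 0, h′(0) = 2.

f: a_k = 0, 2, -1, 2/3, -1/2, 2/5, -1/3, …
f∘r: x↦r, Dx↦Dx/r' in L_f ⇒ L₀.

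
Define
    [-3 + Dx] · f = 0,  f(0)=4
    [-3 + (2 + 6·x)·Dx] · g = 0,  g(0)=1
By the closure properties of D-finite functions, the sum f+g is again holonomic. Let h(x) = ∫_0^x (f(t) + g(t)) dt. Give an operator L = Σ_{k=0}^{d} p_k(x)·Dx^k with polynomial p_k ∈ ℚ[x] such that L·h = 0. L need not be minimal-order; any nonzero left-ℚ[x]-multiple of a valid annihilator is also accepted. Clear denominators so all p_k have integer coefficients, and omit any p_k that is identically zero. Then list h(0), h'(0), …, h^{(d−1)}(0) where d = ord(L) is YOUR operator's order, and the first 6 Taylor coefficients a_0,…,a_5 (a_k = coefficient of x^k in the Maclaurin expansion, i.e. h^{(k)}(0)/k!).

L = (27 + 54·x)·Dx + (-15 - 72·x - 108·x^2)·Dx^2 + (2 + 18·x + 36·x^2)·Dx^3  (order 3).
h: a_k = 0, 5, 27/4, 45/8, 315/64, 1323/640, …
ICs: h(0) = 0, h′(0) = 5, h′′(0) = 27/2.

f: a_k = 4, 12, 18, 18, 27/2, 81/10, …
g: a_k = 1, 3/2, -9/8, 27/16, -405/128, 1701/256, …
h₀=f+g: left-lcm gives L₀, ord ≤ 2.
h=∫₀ˣh₀: take L = L₀·Dx.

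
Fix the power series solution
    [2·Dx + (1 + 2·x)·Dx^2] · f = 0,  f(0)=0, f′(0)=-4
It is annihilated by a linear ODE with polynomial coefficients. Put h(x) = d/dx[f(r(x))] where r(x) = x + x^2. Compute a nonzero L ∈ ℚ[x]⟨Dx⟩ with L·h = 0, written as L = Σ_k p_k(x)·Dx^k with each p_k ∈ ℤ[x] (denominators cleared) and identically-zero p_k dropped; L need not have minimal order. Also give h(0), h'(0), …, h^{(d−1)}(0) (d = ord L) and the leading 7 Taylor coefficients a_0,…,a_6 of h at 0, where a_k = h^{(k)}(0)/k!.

f: a_k = 0, -4, 4, -16/3, 8, -64/5, 64/3, …
Change of var in L_f (x↦r) gives L₀.
Derive L from L₀ (diff closure).
L = (4·x + 4·x^2) + (1 + 4·x + 6·x^2 + 4·x^3)·Dx  (order 1).
h: a_k = -4, 0, 8, -16, 16, 0, -32, …
ICs: h(0) = -4.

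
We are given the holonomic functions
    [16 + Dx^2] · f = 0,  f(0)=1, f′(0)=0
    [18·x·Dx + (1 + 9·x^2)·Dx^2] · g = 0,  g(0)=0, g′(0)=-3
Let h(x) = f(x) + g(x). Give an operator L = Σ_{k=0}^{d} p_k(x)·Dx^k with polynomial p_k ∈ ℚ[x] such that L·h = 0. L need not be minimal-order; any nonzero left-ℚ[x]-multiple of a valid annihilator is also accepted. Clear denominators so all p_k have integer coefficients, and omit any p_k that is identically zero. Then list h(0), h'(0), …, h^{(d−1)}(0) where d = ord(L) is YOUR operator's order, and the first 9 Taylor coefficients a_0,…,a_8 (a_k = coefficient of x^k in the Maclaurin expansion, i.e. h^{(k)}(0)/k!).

f: a_k = 1, 0, -8, 0, 32/3, 0, -256/45, 0, 512/315, …
g: a_k = 0, -3, 0, 9, 0, -243/5, 0, 2187/7, 0, …
h₀=f+g: left-lcm gives L₀, ord ≤ 4.
L = (-13248·x + 181440·x^3 + 186624·x^5)·Dx + (-16 + 6048·x^2 + 66096·x^4 + 93312·x^6)·Dx^2 + (-828·x + 11340·x^3 + 11664·x^5)·Dx^3 + (-1 + 378·x^2 + 4131·x^4 + 5832·x^6)·Dx^4  (order 4).
h: a_k = 1, -3, -8, 9, 32/3, -243/5, -256/45, 2187/7, 512/315, …
ICs: h(0) = 1, h′(0) = -3, h′′(0) = -16, h′′′(0) = 54.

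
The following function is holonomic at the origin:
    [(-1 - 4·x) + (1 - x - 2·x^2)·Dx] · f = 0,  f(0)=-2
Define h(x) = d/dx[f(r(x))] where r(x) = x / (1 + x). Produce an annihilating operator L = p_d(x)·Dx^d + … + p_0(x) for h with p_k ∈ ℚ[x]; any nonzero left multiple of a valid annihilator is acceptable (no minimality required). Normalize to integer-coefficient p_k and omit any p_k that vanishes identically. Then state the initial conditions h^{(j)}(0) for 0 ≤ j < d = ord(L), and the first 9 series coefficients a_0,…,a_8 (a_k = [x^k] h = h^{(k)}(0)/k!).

f: a_k = -2, -2, -6, -10, -22, -42, -86, -170, -342, …
h₀=f(r): pull back L_f along r ⇒ L₀.
Derive L from L₀ (diff closure).
L = (4 + 12·x + 36·x^2 + 20·x^3) + (-1 - 7·x - 9·x^2 + 7·x^3 + 10·x^4)·Dx  (order 1).
h: a_k = -2, -8, 0, -32, 40, -144, 280, -704, 1512, …
ICs: h(0) = -2.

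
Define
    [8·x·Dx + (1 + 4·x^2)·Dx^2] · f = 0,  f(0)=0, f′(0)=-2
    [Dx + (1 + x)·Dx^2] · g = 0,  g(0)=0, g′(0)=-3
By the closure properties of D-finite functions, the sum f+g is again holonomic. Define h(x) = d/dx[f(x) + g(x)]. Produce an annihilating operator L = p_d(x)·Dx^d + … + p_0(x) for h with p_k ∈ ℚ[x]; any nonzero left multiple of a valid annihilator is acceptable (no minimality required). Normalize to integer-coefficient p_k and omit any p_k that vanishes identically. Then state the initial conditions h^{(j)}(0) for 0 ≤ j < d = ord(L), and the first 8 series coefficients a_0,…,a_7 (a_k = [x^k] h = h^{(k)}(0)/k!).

f: a_k = 0, -2, 0, 8/3, 0, -32/5, 0, 128/7, …
g: a_k = 0, -3, 3/2, -1, 3/4, -3/5, 1/2, -3/7, …
Sum ⇒ L₀ = lclm(L_f,L_g) in ℚ(x)⟨Dx⟩.
Derive L from L₀ (diff closure).
L = (-8 - 24·x + 96·x^2 + 32·x^3) + (-10 - 16·x + 72·x^2 + 192·x^3 + 64·x^4)·Dx + (-1 + 7·x + 8·x^2 + 32·x^3 + 48·x^4 + 16·x^5)·Dx^2  (order 2).
h: a_k = -5, 3, 5, 3, -35, 3, 125, 3, …
ICs: h(0) = -5, h′(0) = 3.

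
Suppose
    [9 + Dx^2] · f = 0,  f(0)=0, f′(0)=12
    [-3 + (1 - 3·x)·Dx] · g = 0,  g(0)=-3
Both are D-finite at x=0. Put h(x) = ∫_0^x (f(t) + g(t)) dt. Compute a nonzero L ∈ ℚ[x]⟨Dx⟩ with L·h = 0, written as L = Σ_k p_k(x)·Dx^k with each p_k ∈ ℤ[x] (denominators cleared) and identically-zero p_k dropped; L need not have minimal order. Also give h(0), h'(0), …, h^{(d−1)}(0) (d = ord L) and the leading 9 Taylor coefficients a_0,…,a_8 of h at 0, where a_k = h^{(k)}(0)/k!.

L = (-63 + 54·x - 81·x^2)·Dx + (9 - 45·x + 81·x^2 - 81·x^3)·Dx^2 + (-7 + 6·x - 9·x^2)·Dx^3 + (1 - 5·x + 9·x^2 - 9·x^3)·Dx^4  (order 4).
h: a_k = 0, -3, 3/2, -9, -99/4, -243/5, -2403/20, -2187/7, -918783/1120, …
ICs: h(0) = 0, h′(0) = -3, h′′(0) = 3, h′′′(0) = -54.

f: a_k = 0, 12, 0, -18, 0, 81/10, 0, -243/140, 0, …
g: a_k = -3, -9, -27, -81, -243, -729, -2187, -6561, -19683, …
Sum ⇒ L₀ = lclm(L_f,L_g) in ℚ(x)⟨Dx⟩.
Integrate: L := L₀·Dx.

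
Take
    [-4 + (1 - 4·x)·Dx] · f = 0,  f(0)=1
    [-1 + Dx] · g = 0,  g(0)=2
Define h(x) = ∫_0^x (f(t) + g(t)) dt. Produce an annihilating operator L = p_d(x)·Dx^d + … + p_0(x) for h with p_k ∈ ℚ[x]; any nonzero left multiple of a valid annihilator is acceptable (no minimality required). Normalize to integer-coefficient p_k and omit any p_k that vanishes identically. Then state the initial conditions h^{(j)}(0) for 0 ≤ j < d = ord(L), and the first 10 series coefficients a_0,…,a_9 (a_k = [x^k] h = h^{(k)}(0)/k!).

L = (-28 - 16·x)·Dx + (31 + 8·x - 16·x^2)·Dx^2 + (-3 + 8·x + 16·x^2)·Dx^3  (order 3).
h: a_k = 0, 3, 3, 17/3, 193/12, 3073/60, 61441/360, 1474561/2520, 41287681/20160, 1321205761/181440, …
ICs: h(0) = 0, h′(0) = 3, h′′(0) = 6.

f: a_k = 1, 4, 16, 64, 256, 1024, 4096, 16384, 65536, 262144, …
g: a_k = 2, 2, 1, 1/3, 1/12, 1/60, 1/360, 1/2520, 1/20160, 1/181440, …
Weyl lclm of L_f,L_g ⇒ L₀ (ord ≤ 2).
h=∫h₀ ⇒ L = L₀·Dx.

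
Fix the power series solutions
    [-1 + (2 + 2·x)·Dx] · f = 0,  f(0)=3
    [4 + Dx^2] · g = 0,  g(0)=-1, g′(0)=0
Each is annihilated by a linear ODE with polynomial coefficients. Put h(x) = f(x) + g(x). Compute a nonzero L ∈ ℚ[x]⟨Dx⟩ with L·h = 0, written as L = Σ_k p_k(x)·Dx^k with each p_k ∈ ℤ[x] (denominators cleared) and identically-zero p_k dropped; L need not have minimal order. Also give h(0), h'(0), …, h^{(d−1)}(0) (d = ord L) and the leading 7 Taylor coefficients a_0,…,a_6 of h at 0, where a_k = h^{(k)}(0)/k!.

L = (-76 - 128·x - 64·x^2) + (120 + 376·x + 384·x^2 + 128·x^3)·Dx + (-19 - 32·x - 16·x^2)·Dx^2 + (30 + 94·x + 96·x^2 + 32·x^3)·Dx^3  (order 3).
h: a_k = 2, 3/2, 13/8, 3/16, -301/384, 21/256, 1261/46080, …
ICs: h(0) = 2, h′(0) = 3/2, h′′(0) = 13/4.

f: a_k = 3, 3/2, -3/8, 3/16, -15/128, 21/256, -63/1024, …
g: a_k = -1, 0, 2, 0, -2/3, 0, 4/45, …
h₀=f+g: left-lcm gives L₀, ord ≤ 3.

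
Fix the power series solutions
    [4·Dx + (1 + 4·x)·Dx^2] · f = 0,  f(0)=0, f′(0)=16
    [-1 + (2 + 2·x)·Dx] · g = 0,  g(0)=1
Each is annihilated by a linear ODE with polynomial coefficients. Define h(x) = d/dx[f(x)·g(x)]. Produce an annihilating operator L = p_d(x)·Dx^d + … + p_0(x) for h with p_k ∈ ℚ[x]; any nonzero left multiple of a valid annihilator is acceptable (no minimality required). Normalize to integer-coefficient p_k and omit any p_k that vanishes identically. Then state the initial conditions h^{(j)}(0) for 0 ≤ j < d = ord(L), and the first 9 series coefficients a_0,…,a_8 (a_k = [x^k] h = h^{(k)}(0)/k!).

f: a_k = 0, 16, -32, 256/3, -256, 4096/5, -8192/3, 65536/7, -32768, …
g: a_k = 1, 1/2, -1/8, 1/16, -5/128, 7/256, -21/1024, 33/2048, -429/32768, …
L₀ := L_f ⊗_s L_g (sym. prod.), ord ≤ 2.
h₀' ⇒ L via d/dx closure of L₀.
L = (-83 - 40·x + 16·x^2) + (-196 - 372·x - 48·x^2 + 128·x^3)·Dx + (-20 - 104·x - 84·x^2 + 64·x^3 + 64·x^4)·Dx^2  (order 2).
h: a_k = 16, -48, 202, -2500/3, 81349/24, -547691/40, 52913387/960, -372033667/1680, 12740089997/14336, …
ICs: h(0) = 16, h′(0) = -48.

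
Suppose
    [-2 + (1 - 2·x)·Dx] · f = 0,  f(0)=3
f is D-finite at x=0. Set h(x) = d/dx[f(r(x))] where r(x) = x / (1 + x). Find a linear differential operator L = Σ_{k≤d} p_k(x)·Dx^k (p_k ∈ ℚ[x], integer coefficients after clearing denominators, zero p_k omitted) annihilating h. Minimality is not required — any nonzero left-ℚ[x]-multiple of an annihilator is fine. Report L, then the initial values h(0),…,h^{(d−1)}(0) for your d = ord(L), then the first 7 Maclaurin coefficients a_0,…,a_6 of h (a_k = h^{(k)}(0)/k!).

L = 2 + (-1 + x)·Dx  (order 1).
h: a_k = 6, 12, 18, 24, 30, 36, 42, …
ICs: h(0) = 6.

f: a_k = 3, 6, 12, 24, 48, 96, 192, …
L₀ from L_f via x↦r, Dx↦r'^{-1}Dx.
h=h₀': d/dx-closure on L₀ ⇒ L.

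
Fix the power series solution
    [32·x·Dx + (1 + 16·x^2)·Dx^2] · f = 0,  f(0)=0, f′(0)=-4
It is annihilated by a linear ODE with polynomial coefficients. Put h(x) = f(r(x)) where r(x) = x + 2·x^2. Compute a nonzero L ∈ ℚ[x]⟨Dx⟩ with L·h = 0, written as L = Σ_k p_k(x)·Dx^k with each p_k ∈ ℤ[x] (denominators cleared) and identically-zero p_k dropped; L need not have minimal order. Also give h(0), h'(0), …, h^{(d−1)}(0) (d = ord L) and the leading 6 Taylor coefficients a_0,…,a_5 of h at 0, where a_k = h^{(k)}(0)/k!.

f: a_k = 0, -4, 0, 64/3, 0, -1024/5, …
Substitute x→r, Dx→(1/r')Dx; clear ⇒ L₀.
L = (-4 + 32·x + 256·x^2 + 768·x^3 + 768·x^4)·Dx + (1 + 4·x + 16·x^2 + 128·x^3 + 320·x^4 + 256·x^5)·Dx^2  (order 2).
h: a_k = 0, -4, -8, 64/3, 128, 256/5, …
ICs: h(0) = 0, h′(0) = -4.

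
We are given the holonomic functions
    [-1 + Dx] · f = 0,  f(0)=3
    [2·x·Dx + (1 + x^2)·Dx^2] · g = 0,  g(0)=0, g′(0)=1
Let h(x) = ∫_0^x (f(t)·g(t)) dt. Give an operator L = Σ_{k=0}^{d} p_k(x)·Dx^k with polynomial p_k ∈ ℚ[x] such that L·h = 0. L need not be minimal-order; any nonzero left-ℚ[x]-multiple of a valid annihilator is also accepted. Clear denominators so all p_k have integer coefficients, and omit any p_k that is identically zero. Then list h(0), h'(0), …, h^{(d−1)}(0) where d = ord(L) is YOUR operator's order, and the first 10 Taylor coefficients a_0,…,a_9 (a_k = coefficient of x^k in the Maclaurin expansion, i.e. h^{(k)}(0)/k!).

f: a_k = 3, 3, 3/2, 1/2, 1/8, 1/40, 1/240, 1/1680, 1/13440, 1/120960, …
g: a_k = 0, 1, 0, -1/3, 0, 1/5, 0, -1/7, 0, 1/9, …
Sym-product of L_f,L_g gives L₀ (≤ ord 2).
h=∫h₀ ⇒ L = L₀·Dx.
L = (1 - 2·x + x^2)·Dx + (-2 + 2·x - 2·x^2)·Dx^2 + (1 + x^2)·Dx^3  (order 3).
h: a_k = 0, 0, 3/2, 1, 1/8, -1/10, 3/80, 11/168, -93/4480, -113/3024, …
ICs: h(0) = 0, h′(0) = 0, h′′(0) = 3.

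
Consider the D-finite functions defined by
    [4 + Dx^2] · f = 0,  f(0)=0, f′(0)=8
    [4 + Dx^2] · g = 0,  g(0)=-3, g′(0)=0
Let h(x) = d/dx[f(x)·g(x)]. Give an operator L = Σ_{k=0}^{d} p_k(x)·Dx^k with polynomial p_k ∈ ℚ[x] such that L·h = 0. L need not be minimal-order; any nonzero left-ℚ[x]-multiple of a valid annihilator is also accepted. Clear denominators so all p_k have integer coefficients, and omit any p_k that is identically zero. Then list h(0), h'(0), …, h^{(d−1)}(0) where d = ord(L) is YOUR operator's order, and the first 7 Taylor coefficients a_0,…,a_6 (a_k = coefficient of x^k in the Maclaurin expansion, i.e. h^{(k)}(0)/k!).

f: a_k = 0, 8, 0, -16/3, 0, 16/15, 0, …
g: a_k = -3, 0, 6, 0, -2, 0, 4/15, …
f·g: L₀ = L_f ⊗_s L_g, ord ≤ 2·2.
h=h₀': d/dx-closure on L₀ ⇒ L.
L = 16 + Dx^2  (order 2).
h: a_k = -24, 0, 192, 0, -256, 0, 2048/15, …
ICs: h(0) = -24, h′(0) = 0.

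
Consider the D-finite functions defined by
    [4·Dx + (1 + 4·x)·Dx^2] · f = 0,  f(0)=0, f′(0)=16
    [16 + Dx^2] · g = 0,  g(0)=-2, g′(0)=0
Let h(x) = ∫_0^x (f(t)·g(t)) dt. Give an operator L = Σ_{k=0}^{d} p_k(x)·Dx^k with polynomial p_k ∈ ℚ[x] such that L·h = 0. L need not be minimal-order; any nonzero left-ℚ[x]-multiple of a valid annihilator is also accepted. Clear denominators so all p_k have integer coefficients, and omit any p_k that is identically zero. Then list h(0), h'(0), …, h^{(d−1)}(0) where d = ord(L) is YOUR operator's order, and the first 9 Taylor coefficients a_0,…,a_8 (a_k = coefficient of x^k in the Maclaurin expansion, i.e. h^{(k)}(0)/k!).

L = (-768 + 6144·x + 77824·x^2 + 262144·x^3 + 262144·x^4)·Dx + (256 + 5120·x + 24576·x^2 + 32768·x^3)·Dx^2 + (1280·x + 10752·x^2 + 32768·x^3 + 32768·x^4)·Dx^3 + (16 + 320·x + 1536·x^2 + 2048·x^3)·Dx^4 + (3 + 56·x + 368·x^2 + 1024·x^3 + 1024·x^4)·Dx^5  (order 5).
h: a_k = 0, 0, -16, 64/3, 64/3, 0, -512/5, 2048/7, -31744/35, …
ICs: h(0) = 0, h′(0) = 0, h′′(0) = -32, h′′′(0) = 128, h′′′′(0) = 512.

f: a_k = 0, 16, -32, 256/3, -256, 4096/5, -8192/3, 65536/7, -32768, …
g: a_k = -2, 0, 16, 0, -64/3, 0, 512/45, 0, -1024/315, …
Sym-product of L_f,L_g gives L₀ (≤ ord 4).
Integrate: L := L₀·Dx.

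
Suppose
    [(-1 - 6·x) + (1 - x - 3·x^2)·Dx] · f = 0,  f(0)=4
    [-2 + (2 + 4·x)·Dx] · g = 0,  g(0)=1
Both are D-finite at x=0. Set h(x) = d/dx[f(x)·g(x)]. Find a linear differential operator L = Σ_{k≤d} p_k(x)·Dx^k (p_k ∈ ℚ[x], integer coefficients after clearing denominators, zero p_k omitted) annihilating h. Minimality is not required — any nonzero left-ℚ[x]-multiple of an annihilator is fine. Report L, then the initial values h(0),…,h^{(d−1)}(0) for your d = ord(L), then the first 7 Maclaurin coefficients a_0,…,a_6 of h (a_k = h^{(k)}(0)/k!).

L = (9 + 66·x + 165·x^2 + 210·x^3 + 135·x^4) + (-2 - 9·x - 6·x^2 + 38·x^3 + 87·x^4 + 54·x^5)·Dx  (order 1).
h: a_k = 8, 36, 132, 382, 1155, 6147/2, 16989/2, …
ICs: h(0) = 8.

f: a_k = 4, 4, 16, 28, 76, 160, 388, …
g: a_k = 1, 1, -1/2, 1/2, -5/8, 7/8, -21/16, …
Sym-product of L_f,L_g gives L₀ (≤ ord 1).
Derive L from L₀ (diff closure).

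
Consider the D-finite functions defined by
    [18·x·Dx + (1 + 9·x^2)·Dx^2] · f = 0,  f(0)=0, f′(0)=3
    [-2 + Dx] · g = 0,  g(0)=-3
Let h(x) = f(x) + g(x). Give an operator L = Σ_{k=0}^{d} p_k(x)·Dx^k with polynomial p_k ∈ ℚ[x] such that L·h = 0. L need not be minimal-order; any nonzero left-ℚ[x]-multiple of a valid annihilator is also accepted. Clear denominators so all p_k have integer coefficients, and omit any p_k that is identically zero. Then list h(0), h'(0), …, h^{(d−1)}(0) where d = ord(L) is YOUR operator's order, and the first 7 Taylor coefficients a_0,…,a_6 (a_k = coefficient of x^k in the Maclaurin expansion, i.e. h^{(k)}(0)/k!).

f: a_k = 0, 3, 0, -9, 0, 243/5, 0, …
g: a_k = -3, -6, -6, -4, -2, -4/5, -4/15, …
Weyl lclm of L_f,L_g ⇒ L₀ (ord ≤ 3).
L = (18 - 36·x - 486·x^2 - 324·x^3)·Dx + (-11 + 207·x^2 - 162·x^4)·Dx^2 + (1 + 9·x + 18·x^2 + 81·x^3 + 81·x^4)·Dx^3  (order 3).
h: a_k = -3, -3, -6, -13, -2, 239/5, -4/15, …
ICs: h(0) = -3, h′(0) = -3, h′′(0) = -12.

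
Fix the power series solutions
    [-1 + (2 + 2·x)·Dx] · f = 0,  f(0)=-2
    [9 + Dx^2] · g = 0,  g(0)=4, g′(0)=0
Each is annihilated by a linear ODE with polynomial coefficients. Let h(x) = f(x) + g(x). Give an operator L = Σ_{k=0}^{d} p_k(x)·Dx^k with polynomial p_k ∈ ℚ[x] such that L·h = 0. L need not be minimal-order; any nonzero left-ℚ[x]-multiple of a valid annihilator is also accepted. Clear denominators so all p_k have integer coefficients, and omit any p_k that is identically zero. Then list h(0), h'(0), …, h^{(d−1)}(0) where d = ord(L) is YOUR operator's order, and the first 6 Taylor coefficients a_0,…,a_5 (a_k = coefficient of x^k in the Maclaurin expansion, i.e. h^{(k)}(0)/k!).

f: a_k = -2, -1, 1/4, -1/8, 5/64, -7/128, …
g: a_k = 4, 0, -18, 0, 27/2, 0, …
Weyl lclm of L_f,L_g ⇒ L₀ (ord ≤ 3).
L = (-351 - 648·x - 324·x^2) + (630 + 1926·x + 1944·x^2 + 648·x^3)·Dx + (-39 - 72·x - 36·x^2)·Dx^2 + (70 + 214·x + 216·x^2 + 72·x^3)·Dx^3  (order 3).
h: a_k = 2, -1, -71/4, -1/8, 869/64, -7/128, …
ICs: h(0) = 2, h′(0) = -1, h′′(0) = -71/2.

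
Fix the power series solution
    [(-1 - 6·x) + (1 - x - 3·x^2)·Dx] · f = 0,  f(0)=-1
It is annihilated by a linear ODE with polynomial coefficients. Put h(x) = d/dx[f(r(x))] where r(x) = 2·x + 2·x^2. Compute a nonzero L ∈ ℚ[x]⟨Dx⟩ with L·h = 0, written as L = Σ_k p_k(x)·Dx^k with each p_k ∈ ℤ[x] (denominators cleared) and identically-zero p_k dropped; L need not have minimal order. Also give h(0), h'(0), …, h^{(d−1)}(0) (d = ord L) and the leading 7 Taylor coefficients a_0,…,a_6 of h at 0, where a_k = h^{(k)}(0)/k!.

f: a_k = -1, -1, -4, -7, -19, -40, -97, …
Change of var in L_f (x↦r) gives L₀.
Differentiate: ansatz ord ≤ ord L₀ ⇒ L.
L = (18 + 156·x + 804·x^2 + 2736·x^3 + 4968·x^4 + 4320·x^5 + 1440·x^6) + (-1 - 12·x + 6·x^2 + 268·x^3 + 900·x^4 + 1368·x^5 + 1008·x^6 + 288·x^7)·Dx  (order 1).
h: a_k = -2, -36, -264, -1952, -13320, -86928, -553280, …
ICs: h(0) = -2.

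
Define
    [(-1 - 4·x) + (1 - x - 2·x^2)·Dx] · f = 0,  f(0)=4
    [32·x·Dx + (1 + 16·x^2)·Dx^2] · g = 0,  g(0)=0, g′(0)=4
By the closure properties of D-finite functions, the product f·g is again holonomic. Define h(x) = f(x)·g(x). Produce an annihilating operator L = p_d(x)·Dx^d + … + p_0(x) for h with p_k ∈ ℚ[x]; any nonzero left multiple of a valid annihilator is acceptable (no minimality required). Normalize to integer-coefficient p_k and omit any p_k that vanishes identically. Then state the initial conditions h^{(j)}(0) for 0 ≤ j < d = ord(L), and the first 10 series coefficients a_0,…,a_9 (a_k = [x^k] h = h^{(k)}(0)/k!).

L = (4 + 32·x + 192·x^2) + (2 - 24·x + 64·x^2 + 192·x^3)·Dx + (-1 + x - 14·x^2 + 16·x^3 + 32·x^4)·Dx^2  (order 2).
h: a_k = 0, 16, 16, -112/3, -16/3, 3696/5, 10928/15, -751312/105, -39888/7, 30397328/315, …
ICs: h(0) = 0, h′(0) = 16.

f: a_k = 4, 4, 12, 20, 44, 84, 172, 340, 684, 1364, …
g: a_k = 0, 4, 0, -64/3, 0, 1024/5, 0, -16384/7, 0, 262144/9, …
L₀ := L_f ⊗_s L_g (sym. prod.), ord ≤ 2.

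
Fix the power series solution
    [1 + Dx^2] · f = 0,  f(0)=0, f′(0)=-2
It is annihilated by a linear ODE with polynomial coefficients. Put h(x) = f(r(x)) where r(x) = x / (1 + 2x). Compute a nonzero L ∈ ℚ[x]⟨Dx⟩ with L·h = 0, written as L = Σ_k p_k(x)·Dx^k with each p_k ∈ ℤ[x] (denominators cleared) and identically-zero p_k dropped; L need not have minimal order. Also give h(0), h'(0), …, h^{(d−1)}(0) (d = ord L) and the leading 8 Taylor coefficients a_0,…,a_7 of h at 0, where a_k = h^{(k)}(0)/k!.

L = 1 + (4 + 24·x + 48·x^2 + 32·x^3)·Dx + (1 + 8·x + 24·x^2 + 32·x^3 + 16·x^4)·Dx^2  (order 2).
h: a_k = 0, -2, 4, -23/3, 14, -1441/60, 75/2, -123479/2520, …
ICs: h(0) = 0, h′(0) = -2.

f: a_k = 0, -2, 0, 1/3, 0, -1/60, 0, 1/2520, …
Substitute x→r, Dx→(1/r')Dx; clear ⇒ L₀.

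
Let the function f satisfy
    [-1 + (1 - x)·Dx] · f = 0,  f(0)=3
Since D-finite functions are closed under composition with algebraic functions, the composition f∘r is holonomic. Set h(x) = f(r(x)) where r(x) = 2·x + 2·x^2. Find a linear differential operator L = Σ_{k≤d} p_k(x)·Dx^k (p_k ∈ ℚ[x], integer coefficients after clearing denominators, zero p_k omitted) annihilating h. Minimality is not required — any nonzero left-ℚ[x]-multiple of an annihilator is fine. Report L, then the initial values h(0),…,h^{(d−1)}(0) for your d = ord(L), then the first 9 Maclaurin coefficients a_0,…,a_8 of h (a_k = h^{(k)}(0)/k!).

L = (2 + 4·x) + (-1 + 2·x + 2·x^2)·Dx  (order 1).
h: a_k = 3, 6, 18, 48, 132, 360, 984, 2688, 7344, …
ICs: h(0) = 3.

f: a_k = 3, 3, 3, 3, 3, 3, 3, 3, 3, …
Change of var in L_f (x↦r) gives L₀.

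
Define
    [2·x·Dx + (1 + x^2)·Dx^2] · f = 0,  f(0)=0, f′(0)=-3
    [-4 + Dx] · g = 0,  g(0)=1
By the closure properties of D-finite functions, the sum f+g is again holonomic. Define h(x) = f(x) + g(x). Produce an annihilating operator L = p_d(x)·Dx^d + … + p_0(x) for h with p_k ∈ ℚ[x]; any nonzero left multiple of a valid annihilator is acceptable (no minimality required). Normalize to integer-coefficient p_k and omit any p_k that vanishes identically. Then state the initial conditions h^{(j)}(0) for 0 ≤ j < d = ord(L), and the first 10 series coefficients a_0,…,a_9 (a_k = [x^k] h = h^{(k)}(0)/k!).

f: a_k = 0, -3, 0, 1, 0, -3/5, 0, 3/7, 0, -1/3, …
g: a_k = 1, 4, 8, 32/3, 32/3, 128/15, 256/45, 1024/315, 512/315, 2048/2835, …
Weyl lclm of L_f,L_g ⇒ L₀ (ord ≤ 3).
L = (4 - 16·x - 12·x^2 - 16·x^3)·Dx + (-9 - 13·x^2 - 8·x^4)·Dx^2 + (2 + x + 4·x^2 + x^3 + 2·x^4)·Dx^3  (order 3).
h: a_k = 1, 1, 8, 35/3, 32/3, 119/15, 256/45, 1159/315, 512/315, 1103/2835, …
ICs: h(0) = 1, h′(0) = 1, h′′(0) = 16.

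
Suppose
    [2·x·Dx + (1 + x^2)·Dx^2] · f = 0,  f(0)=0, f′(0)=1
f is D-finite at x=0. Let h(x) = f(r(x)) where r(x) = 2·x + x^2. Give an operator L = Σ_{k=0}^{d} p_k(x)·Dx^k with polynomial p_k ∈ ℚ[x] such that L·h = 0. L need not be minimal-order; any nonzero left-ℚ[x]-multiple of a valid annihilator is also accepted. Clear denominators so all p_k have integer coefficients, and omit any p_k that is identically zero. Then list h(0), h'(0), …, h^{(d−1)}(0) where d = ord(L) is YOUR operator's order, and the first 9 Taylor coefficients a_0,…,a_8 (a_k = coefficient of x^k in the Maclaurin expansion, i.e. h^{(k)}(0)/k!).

f: a_k = 0, 1, 0, -1/3, 0, 1/5, 0, -1/7, 0, …
Change of var in L_f (x↦r) gives L₀.
L = (-1 + 8·x + 16·x^2 + 12·x^3 + 3·x^4)·Dx + (1 + x + 4·x^2 + 8·x^3 + 5·x^4 + x^5)·Dx^2  (order 2).
h: a_k = 0, 2, 1, -8/3, -4, 22/5, 47/3, -16/7, -56, …
ICs: h(0) = 0, h′(0) = 2.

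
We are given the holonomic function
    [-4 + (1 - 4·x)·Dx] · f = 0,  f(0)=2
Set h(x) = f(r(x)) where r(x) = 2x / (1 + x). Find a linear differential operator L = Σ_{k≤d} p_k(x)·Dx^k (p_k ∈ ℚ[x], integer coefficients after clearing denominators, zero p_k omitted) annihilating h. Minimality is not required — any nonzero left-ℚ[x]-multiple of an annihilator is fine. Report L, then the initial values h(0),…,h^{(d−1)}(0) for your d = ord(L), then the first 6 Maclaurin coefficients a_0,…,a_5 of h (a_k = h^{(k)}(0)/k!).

L = 8 + (-1 + 6·x + 7·x^2)·Dx  (order 1).
h: a_k = 2, 16, 112, 784, 5488, 38416, …
ICs: h(0) = 2.

f: a_k = 2, 8, 32, 128, 512, 2048, …
L₀ from L_f via x↦r, Dx↦r'^{-1}Dx.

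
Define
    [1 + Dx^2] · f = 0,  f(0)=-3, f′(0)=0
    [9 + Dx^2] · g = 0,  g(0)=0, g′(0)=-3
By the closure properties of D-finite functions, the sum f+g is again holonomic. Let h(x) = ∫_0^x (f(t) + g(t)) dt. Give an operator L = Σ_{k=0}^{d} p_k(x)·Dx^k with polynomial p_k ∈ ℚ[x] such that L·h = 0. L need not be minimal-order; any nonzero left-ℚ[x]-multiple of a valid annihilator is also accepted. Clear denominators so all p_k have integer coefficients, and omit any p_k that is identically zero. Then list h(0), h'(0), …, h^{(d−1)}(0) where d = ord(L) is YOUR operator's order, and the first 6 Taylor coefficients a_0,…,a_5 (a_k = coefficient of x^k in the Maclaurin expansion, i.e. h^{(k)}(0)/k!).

L = 9·Dx + 10·Dx^3 + Dx^5  (order 5).
h: a_k = 0, -3, -3/2, 1/2, 9/8, -1/40, …
ICs: h(0) = 0, h′(0) = -3, h′′(0) = -3, h′′′(0) = 3, h′′′′(0) = 27.

f: a_k = -3, 0, 3/2, 0, -1/8, 0, …
g: a_k = 0, -3, 0, 9/2, 0, -81/40, …
L₀ := lclm(L_f,L_g); ord L₀ ≤ 2+2.
∫: right-multiply L₀ by Dx.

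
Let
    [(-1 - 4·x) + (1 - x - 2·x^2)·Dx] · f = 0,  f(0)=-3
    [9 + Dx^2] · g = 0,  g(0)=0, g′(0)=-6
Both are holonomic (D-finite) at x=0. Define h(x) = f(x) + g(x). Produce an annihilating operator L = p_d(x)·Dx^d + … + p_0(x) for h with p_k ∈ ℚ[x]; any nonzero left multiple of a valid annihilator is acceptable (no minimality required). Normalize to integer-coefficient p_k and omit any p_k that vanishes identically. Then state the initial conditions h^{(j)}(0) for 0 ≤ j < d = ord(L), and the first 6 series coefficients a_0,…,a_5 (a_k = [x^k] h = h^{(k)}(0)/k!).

L = (117 + 486·x + 135·x^2 + 360·x^3 + 540·x^4 + 432·x^5) + (-45 + 63·x + 81·x^2 - 153·x^3 - 18·x^4 + 324·x^5 + 216·x^6)·Dx + (13 + 54·x + 15·x^2 + 40·x^3 + 60·x^4 + 48·x^5)·Dx^2 + (-5 + 7·x + 9·x^2 - 17·x^3 - 2·x^4 + 36·x^5 + 24·x^6)·Dx^3  (order 3).
h: a_k = -3, -9, -9, -6, -33, -1341/20, …
ICs: h(0) = -3, h′(0) = -9, h′′(0) = -18.

f: a_k = -3, -3, -9, -15, -33, -63, …
g: a_k = 0, -6, 0, 9, 0, -81/20, …
f+g: L₀ = lclm(L_f,L_g), ord ≤ 1+2.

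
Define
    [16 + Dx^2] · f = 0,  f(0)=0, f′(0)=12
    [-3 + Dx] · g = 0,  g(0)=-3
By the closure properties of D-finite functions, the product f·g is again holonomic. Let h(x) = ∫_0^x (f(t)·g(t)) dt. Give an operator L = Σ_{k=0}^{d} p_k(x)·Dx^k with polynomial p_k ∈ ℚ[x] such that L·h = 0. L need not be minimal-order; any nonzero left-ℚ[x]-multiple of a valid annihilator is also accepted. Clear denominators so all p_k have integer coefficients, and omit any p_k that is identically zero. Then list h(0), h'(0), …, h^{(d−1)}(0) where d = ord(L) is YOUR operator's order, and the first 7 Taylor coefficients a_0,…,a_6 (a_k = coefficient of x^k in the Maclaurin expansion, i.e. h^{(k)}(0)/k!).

f: a_k = 0, 12, 0, -32, 0, 128/5, 0, …
g: a_k = -3, -9, -27/2, -27/2, -81/8, -243/40, -243/80, …
Sym-product of L_f,L_g gives L₀ (≤ ord 2).
h=∫₀ˣh₀: take L = L₀·Dx.
L = 25·Dx - 6·Dx^2 + Dx^3  (order 3).
h: a_k = 0, 0, -18, -36, -33/2, 126/5, 779/20, …
ICs: h(0) = 0, h′(0) = 0, h′′(0) = -36.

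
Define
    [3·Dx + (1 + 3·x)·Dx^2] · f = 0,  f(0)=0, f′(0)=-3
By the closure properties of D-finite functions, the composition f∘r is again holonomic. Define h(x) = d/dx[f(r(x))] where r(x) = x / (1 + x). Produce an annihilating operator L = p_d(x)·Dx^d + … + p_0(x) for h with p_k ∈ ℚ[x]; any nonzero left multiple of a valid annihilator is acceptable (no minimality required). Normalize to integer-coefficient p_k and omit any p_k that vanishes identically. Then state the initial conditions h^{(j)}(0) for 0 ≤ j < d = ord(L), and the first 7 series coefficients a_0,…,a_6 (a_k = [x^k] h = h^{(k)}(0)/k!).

f: a_k = 0, -3, 9/2, -9, 81/4, -243/5, 243/2, …
f∘r: x↦r, Dx↦Dx/r' in L_f ⇒ L₀.
h=h₀': d/dx-closure on L₀ ⇒ L.
L = (5 + 8·x) + (1 + 5·x + 4·x^2)·Dx  (order 1).
h: a_k = -3, 15, -63, 255, -1023, 4095, -16383, …
ICs: h(0) = -3.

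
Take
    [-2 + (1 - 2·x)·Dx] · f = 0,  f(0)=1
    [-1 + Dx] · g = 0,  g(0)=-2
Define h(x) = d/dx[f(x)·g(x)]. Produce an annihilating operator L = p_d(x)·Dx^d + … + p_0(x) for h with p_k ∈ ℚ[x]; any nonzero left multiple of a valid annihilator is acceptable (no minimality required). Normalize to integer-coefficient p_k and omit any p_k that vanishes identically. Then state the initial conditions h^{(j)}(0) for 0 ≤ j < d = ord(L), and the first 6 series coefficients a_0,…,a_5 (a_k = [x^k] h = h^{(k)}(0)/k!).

L = (13 - 12·x + 4·x^2) + (-3 + 8·x - 4·x^2)·Dx  (order 1).
h: a_k = -6, -26, -79, -211, -6331/12, -75973/60, …
ICs: h(0) = -6.

f: a_k = 1, 2, 4, 8, 16, 32, …
g: a_k = -2, -2, -1, -1/3, -1/12, -1/60, …
f·g: L₀ = L_f ⊗_s L_g, ord ≤ 1·1.
h₀' ⇒ L via d/dx closure of L₀.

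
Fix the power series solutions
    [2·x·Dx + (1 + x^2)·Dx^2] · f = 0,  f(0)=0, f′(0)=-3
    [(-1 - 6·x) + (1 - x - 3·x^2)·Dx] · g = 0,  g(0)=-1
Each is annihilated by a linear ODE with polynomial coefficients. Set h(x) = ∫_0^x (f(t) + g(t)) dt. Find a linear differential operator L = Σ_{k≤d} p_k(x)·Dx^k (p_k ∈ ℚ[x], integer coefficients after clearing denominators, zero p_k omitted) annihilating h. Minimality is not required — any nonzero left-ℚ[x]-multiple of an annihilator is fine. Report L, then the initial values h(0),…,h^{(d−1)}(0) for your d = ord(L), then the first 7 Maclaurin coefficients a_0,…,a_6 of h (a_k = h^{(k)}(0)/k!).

L = (8 - 32·x - 300·x^2 - 504·x^3 - 1134·x^4 - 162·x^6)·Dx^2 + (-22 - 148·x - 184·x^2 - 576·x^3 - 441·x^4 - 918·x^5 - 27·x^6 - 162·x^7)·Dx^3 + (4 + 6·x + 18·x^2 - 60·x^3 - 85·x^4 - 75·x^5 - 126·x^6 - 9·x^7 - 27·x^8)·Dx^4  (order 4).
h: a_k = 0, -1, -2, -4/3, -3/2, -19/5, -203/30, …
ICs: h(0) = 0, h′(0) = -1, h′′(0) = -4, h′′′(0) = -8.

f: a_k = 0, -3, 0, 1, 0, -3/5, 0, …
g: a_k = -1, -1, -4, -7, -19, -40, -97, …
h₀=f+g: left-lcm gives L₀, ord ≤ 3.
∫: right-multiply L₀ by Dx.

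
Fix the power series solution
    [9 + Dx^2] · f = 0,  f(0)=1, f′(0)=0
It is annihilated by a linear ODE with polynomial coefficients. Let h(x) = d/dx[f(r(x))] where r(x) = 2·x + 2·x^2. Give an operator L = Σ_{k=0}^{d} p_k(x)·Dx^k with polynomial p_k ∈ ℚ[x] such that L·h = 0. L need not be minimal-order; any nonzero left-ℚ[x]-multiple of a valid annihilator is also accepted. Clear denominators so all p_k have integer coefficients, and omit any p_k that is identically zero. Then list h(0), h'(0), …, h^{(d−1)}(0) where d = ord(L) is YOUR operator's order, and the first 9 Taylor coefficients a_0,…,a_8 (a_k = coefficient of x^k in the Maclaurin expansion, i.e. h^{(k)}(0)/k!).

L = (48 + 288·x + 864·x^2 + 1152·x^3 + 576·x^4) + (-6 - 12·x)·Dx + (1 + 4·x + 4·x^2)·Dx^2  (order 2).
h: a_k = 0, -36, -108, 144, 1080, 7776/5, -6048/5, -245376/35, -303264/35, …
ICs: h(0) = 0, h′(0) = -36.

f: a_k = 1, 0, -9/2, 0, 27/8, 0, -81/80, 0, 729/4480, …
h₀=f(r): pull back L_f along r ⇒ L₀.
h=h₀': d/dx-closure on L₀ ⇒ L.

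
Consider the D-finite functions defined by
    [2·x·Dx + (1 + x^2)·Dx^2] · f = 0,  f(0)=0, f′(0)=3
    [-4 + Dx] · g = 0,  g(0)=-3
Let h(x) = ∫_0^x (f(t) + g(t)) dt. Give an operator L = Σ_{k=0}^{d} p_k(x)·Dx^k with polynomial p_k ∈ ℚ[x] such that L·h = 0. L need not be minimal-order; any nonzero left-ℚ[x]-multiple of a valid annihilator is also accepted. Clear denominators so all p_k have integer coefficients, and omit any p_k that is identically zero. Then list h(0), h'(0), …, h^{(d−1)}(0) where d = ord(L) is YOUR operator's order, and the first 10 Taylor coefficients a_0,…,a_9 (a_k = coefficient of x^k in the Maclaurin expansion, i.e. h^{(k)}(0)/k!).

f: a_k = 0, 3, 0, -1, 0, 3/5, 0, -3/7, 0, 1/3, …
g: a_k = -3, -12, -24, -32, -32, -128/5, -256/15, -1024/105, -512/105, -2048/945, …
Weyl lclm of L_f,L_g ⇒ L₀ (ord ≤ 3).
∫: right-multiply L₀ by Dx.
L = (4 - 16·x - 12·x^2 - 16·x^3)·Dx^2 + (-9 - 13·x^2 - 8·x^4)·Dx^3 + (2 + x + 4·x^2 + x^3 + 2·x^4)·Dx^4  (order 4).
h: a_k = 0, -3, -9/2, -8, -33/4, -32/5, -25/6, -256/105, -1069/840, -512/945, …
ICs: h(0) = 0, h′(0) = -3, h′′(0) = -9, h′′′(0) = -48.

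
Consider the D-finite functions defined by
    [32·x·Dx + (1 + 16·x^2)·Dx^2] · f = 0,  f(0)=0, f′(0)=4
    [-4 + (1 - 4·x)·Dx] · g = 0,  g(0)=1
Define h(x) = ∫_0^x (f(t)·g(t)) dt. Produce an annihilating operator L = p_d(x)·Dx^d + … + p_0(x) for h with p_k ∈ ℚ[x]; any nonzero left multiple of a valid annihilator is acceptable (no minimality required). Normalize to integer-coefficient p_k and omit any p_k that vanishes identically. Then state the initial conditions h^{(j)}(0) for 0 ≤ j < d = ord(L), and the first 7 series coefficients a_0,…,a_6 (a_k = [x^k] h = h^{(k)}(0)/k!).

f: a_k = 0, 4, 0, -64/3, 0, 1024/5, 0, …
g: a_k = 1, 4, 16, 64, 256, 1024, 4096, …
f·g: L₀ = L_f ⊗_s L_g, ord ≤ 2·1.
h=∫₀ˣh₀: take L = L₀·Dx.
L = 128·x·Dx + (8 - 32·x + 256·x^2)·Dx^2 + (-1 + 4·x - 16·x^2 + 64·x^3)·Dx^3  (order 3).
h: a_k = 0, 0, 2, 16/3, 32/3, 512/15, 6656/45, …
ICs: h(0) = 0, h′(0) = 0, h′′(0) = 4.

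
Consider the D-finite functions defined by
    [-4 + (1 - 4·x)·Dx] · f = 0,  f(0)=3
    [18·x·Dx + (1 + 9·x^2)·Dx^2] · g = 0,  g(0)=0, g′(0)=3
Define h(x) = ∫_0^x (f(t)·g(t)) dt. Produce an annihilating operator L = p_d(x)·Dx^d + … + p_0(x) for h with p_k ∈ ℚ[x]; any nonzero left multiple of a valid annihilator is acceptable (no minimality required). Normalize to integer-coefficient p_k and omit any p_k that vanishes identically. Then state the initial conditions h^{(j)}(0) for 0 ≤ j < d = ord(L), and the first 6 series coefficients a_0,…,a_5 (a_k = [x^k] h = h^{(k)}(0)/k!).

f: a_k = 3, 12, 48, 192, 768, 3072, …
g: a_k = 0, 3, 0, -9, 0, 243/5, …
Product ⇒ symmetric product L₀, ord ≤ 2.
∫: right-multiply L₀ by Dx.
L = 72·x·Dx + (8 - 18·x + 144·x^2)·Dx^2 + (-1 + 4·x - 9·x^2 + 36·x^3)·Dx^3  (order 3).
h: a_k = 0, 0, 9/2, 12, 117/4, 468/5, …
ICs: h(0) = 0, h′(0) = 0, h′′(0) = 9.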